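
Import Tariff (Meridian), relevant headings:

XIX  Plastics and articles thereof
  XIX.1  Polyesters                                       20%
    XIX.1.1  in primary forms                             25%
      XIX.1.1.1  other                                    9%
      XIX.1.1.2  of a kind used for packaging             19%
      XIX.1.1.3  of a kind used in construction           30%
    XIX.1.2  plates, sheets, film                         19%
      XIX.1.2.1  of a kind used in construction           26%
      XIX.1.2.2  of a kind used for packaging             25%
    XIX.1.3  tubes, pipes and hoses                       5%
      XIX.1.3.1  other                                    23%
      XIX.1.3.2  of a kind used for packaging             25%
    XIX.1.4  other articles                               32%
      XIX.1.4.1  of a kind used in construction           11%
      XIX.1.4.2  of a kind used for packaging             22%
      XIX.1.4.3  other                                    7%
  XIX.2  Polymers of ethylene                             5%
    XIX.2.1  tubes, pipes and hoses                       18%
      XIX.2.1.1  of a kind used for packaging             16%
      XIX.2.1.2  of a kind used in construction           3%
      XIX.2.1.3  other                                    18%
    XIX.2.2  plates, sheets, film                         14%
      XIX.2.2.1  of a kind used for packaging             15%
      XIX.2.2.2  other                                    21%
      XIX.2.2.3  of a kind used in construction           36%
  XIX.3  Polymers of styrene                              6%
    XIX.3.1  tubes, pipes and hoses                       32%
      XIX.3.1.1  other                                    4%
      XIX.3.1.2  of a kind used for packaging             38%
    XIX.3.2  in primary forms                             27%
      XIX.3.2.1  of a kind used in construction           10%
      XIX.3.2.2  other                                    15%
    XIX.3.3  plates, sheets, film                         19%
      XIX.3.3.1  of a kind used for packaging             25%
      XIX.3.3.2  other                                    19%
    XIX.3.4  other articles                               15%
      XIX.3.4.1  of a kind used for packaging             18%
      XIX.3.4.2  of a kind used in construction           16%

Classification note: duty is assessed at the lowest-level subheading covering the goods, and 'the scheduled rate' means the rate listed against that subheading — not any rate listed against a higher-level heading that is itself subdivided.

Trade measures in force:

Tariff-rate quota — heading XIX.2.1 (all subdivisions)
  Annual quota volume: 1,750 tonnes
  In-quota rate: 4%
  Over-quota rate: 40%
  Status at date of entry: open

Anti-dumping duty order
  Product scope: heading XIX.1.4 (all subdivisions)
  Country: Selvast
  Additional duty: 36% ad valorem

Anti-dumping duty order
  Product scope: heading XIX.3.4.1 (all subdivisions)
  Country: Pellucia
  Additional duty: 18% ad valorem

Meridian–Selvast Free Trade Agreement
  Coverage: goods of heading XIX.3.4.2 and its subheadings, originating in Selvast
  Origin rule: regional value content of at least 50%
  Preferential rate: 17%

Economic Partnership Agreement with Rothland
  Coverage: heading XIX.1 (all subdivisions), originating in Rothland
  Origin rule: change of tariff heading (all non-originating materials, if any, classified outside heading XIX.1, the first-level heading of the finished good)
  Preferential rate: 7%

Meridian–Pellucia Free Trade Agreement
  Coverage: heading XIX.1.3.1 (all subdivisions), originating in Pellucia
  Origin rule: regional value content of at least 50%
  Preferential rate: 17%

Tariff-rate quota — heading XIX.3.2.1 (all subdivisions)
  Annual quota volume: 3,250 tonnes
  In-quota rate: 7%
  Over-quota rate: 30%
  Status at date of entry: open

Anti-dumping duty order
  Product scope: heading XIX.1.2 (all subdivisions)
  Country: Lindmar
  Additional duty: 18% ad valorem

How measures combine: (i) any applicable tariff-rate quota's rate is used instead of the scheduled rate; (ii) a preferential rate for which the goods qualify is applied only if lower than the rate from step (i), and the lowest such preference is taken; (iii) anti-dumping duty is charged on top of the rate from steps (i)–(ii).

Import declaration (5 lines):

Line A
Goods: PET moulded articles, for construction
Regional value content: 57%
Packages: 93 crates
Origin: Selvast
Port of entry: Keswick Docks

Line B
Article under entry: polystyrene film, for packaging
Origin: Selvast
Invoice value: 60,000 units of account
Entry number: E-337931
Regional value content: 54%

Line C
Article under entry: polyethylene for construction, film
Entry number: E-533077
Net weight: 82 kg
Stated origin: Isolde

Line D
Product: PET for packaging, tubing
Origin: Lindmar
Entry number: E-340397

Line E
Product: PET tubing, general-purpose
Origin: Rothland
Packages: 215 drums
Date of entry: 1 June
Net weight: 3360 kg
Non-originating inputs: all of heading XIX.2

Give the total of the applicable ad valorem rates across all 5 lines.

140%

Line A: PET → XIX.1; moulded articles → XIX.1.4; for construction → XIX.1.4.1. Scheduled 11%. Selvast agreement on XIX.3.4.2: XIX.1.4.1 not covered; anti-dumping (Selvast, XIX.1.4): +36%; total 11% + 36% = 47%. → 47%.
Line B: polystyrene → XIX.3; film → XIX.3.3; for packaging → XIX.3.3.1. Scheduled 25%. Selvast agreement on XIX.3.4.2: XIX.3.3.1 not covered. → 25%.
Line C: polyethylene → XIX.2; film → XIX.2.2; for construction → XIX.2.2.3. Scheduled 36%. No special measure applies. → 36%.
Line D: PET → XIX.1; tubing → XIX.1.3; for packaging → XIX.1.3.2. Scheduled 25%. No special measure applies. → 25%.
Line E: PET → XIX.1; tubing → XIX.1.3; general-purpose → XIX.1.3.1. Scheduled 23%. Rothland agreement on XIX.1: CTH met → 7% available; preferential 7%. → 7%.
Sum: 47% + 25% + 36% + 25% + 7% = 140%.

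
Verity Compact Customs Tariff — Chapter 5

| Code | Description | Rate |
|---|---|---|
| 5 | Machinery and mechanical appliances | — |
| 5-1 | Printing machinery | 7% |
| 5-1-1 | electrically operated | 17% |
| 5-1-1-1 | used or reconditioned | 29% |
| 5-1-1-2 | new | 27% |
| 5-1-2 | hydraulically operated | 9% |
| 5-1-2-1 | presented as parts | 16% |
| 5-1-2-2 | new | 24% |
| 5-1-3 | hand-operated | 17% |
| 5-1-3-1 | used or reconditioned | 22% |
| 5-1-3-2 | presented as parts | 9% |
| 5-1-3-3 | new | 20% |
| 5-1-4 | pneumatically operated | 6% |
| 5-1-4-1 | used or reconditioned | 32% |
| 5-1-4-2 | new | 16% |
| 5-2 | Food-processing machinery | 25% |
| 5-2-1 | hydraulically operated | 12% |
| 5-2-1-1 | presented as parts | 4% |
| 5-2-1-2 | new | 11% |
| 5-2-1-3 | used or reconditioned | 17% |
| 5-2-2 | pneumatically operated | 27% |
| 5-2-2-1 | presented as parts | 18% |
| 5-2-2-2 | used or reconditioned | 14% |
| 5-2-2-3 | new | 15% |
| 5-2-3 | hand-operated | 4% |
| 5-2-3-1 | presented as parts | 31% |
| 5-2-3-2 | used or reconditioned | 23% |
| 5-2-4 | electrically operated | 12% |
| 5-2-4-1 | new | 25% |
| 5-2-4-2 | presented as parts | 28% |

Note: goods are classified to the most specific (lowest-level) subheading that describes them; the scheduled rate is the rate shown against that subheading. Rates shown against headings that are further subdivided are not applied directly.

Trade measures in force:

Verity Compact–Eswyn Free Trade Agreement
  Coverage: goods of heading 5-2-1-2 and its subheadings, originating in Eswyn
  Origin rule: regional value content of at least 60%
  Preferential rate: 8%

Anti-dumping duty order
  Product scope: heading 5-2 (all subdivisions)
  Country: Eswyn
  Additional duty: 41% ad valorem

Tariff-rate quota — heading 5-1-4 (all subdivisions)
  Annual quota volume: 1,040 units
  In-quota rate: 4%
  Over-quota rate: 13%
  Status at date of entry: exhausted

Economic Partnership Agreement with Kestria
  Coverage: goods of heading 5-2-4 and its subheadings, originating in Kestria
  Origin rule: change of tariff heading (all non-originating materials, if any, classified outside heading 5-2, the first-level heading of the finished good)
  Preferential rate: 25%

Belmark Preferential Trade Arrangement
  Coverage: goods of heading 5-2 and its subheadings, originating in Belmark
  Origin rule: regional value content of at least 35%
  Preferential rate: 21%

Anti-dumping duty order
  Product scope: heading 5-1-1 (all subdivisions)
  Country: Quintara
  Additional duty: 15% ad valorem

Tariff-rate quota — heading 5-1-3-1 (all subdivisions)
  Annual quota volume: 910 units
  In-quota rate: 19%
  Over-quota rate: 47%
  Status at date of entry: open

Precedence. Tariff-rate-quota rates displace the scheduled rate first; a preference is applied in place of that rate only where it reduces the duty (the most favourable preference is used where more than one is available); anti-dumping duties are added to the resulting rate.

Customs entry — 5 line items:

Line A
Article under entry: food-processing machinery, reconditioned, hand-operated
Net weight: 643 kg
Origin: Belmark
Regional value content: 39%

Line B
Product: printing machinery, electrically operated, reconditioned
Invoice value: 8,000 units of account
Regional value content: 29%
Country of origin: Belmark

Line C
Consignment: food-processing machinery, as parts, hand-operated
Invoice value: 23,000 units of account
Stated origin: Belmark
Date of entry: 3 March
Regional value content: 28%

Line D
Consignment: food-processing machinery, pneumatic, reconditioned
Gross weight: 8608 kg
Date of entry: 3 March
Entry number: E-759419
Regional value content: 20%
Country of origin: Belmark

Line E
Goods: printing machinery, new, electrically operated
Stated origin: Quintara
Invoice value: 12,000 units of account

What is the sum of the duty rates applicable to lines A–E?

137%

Line A: food-processing → 5-2; hand-operated → 5-2-3; reconditioned → 5-2-3-2. Scheduled 23%. Belmark agreement on 5-2: RVC ≥ 35% → 21% available; preferential 21%. → 21%.
Line B: printing → 5-1; electrically operated → 5-1-1; reconditioned → 5-1-1-1. Scheduled 29%. Belmark agreement on 5-2: 5-1-1-1 not covered. → 29%.
Line C: food-processing → 5-2; hand-operated → 5-2-3; as parts → 5-2-3-1. Scheduled 31%. Belmark agreement on 5-2: RVC < 35%. → 31%.
Line D: food-processing → 5-2; pneumatic → 5-2-2; reconditioned → 5-2-2-2. Scheduled 14%. Belmark agreement on 5-2: RVC < 35%. → 14%.
Line E: printing → 5-1; electrically operated → 5-1-1; new → 5-1-1-2. Scheduled 27%. anti-dumping (Quintara, 5-1-1): +15%; total 27% + 15% = 42%. → 42%.
Sum: 21% + 29% + 31% + 14% + 42% = 137%.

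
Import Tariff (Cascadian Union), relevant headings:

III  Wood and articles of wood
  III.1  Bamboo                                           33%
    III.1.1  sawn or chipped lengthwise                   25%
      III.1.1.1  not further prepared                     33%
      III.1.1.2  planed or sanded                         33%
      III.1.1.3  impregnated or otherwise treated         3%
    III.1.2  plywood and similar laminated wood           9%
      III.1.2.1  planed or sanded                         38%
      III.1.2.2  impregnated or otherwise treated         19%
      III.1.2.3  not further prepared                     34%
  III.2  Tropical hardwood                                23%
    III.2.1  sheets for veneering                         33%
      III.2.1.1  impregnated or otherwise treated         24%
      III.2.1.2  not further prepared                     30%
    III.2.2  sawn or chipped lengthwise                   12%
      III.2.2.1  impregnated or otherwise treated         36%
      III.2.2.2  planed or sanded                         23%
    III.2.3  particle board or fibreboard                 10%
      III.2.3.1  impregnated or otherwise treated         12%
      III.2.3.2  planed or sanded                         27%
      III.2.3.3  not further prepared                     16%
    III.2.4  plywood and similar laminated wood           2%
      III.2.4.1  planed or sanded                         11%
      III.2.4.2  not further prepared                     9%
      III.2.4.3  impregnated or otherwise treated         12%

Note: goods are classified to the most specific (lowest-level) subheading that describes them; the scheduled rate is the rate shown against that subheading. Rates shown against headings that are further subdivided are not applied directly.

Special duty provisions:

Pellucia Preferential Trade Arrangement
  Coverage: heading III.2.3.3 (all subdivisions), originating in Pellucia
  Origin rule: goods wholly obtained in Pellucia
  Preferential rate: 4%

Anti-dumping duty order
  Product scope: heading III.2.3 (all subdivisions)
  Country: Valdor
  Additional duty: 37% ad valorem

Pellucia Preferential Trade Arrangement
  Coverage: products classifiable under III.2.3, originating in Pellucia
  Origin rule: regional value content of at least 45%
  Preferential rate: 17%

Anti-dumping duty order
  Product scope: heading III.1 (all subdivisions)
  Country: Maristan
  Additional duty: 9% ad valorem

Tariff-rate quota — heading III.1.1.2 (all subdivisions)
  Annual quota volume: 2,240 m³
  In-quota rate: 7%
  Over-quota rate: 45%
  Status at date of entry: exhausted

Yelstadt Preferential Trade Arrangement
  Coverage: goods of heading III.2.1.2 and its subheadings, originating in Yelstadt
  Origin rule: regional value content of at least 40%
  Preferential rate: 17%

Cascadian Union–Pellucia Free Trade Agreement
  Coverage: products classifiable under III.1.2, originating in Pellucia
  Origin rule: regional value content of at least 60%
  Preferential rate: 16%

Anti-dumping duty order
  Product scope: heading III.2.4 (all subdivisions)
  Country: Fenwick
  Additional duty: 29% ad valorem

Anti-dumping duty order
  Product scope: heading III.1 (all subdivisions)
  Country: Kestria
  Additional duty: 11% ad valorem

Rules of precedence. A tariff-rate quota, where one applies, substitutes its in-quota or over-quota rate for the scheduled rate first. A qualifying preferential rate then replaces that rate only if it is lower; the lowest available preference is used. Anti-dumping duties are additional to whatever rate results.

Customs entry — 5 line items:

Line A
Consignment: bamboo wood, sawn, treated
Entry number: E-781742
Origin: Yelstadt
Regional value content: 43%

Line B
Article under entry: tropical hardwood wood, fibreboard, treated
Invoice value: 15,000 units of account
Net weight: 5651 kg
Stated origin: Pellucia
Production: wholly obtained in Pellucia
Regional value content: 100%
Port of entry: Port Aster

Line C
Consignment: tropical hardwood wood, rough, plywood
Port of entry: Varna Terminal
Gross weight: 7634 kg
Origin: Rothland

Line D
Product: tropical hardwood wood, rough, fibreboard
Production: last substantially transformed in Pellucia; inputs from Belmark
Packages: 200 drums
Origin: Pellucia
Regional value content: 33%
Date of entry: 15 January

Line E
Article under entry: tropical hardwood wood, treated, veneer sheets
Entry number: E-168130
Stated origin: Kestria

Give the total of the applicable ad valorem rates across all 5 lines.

64%

Line A: bamboo → III.1; sawn → III.1.1; treated → III.1.1.3. Scheduled 3%. Yelstadt agreement on III.2.1.2: III.1.1.3 not covered. → 3%.
Line B: tropical hardwood → III.2; fibreboard → III.2.3; treated → III.2.3.1. Scheduled 12%. Pellucia agreement on III.2.3.3: III.2.3.1 not covered; Pellucia agreement on III.2.3: RVC ≥ 45% → 17% available; Pellucia agreement on III.1.2: III.2.3.1 not covered; preference 17% not lower than 12% → no reduction. → 12%.
Line C: tropical hardwood → III.2; plywood → III.2.4; rough → III.2.4.2. Scheduled 9%. No special measure applies. → 9%.
Line D: tropical hardwood → III.2; fibreboard → III.2.3; rough → III.2.3.3. Scheduled 16%. Pellucia agreement on III.2.3.3: not wholly obtained; Pellucia agreement on III.2.3: RVC < 45%; Pellucia agreement on III.1.2: III.2.3.3 not covered. → 16%.
Line E: tropical hardwood → III.2; veneer sheets → III.2.1; treated → III.2.1.1. Scheduled 24%. No special measure applies. → 24%.
Sum: 3% + 12% + 9% + 16% + 24% = 64%.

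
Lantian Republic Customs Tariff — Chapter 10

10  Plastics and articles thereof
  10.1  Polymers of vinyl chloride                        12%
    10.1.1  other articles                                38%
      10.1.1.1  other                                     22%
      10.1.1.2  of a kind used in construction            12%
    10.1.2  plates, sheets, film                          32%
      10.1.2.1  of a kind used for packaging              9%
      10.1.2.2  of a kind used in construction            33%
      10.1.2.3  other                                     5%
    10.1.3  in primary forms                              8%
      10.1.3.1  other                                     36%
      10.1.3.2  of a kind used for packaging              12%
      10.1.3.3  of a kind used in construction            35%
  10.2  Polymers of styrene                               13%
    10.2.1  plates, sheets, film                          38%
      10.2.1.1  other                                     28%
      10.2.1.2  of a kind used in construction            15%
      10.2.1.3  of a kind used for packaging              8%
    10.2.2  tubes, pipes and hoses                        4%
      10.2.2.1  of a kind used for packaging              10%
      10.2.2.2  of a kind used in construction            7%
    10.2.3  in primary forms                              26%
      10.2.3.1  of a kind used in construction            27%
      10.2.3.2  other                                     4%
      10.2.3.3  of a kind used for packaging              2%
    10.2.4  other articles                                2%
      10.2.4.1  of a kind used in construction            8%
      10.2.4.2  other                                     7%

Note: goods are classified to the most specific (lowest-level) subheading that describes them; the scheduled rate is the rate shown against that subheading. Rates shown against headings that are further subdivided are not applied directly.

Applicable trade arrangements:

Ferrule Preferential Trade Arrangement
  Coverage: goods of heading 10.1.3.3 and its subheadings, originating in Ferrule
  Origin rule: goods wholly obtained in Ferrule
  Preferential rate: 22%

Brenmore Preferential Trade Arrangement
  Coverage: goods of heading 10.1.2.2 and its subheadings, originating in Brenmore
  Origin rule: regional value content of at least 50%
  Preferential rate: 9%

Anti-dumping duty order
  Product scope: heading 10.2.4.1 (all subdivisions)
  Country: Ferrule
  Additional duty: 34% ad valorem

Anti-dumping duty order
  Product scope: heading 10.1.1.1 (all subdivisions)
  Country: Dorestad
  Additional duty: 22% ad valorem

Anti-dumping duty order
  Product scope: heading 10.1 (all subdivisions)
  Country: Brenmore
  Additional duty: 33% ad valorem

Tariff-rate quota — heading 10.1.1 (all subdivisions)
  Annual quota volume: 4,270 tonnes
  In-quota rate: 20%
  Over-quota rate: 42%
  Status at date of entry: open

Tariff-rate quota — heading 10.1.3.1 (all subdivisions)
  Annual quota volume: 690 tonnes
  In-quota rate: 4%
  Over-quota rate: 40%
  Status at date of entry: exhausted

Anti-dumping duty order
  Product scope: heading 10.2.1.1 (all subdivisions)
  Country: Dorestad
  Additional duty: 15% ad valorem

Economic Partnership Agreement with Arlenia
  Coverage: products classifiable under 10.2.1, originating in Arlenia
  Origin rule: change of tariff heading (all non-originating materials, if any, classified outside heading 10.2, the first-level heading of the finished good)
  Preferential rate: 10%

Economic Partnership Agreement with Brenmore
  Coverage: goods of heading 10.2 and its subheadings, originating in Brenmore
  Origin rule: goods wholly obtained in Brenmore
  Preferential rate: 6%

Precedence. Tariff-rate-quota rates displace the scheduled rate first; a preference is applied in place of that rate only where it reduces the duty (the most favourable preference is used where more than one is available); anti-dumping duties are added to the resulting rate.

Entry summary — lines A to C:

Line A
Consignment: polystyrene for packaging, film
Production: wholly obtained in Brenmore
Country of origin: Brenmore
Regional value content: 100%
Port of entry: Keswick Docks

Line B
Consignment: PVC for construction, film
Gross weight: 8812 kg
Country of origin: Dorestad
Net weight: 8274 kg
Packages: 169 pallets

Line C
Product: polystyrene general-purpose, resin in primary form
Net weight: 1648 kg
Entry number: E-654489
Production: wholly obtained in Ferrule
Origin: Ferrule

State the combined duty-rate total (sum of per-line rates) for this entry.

Line A: polystyrene → 10.2; film → 10.2.1; for packaging → 10.2.1.3. Scheduled 8%. Brenmore agreement on 10.1.2.2: 10.2.1.3 not covered; Brenmore agreement on 10.2: wholly obtained → 6% available; preferential 6%. → 6%.
Line B: PVC → 10.1; film → 10.1.2; for construction → 10.1.2.2. Scheduled 33%. No special measure applies. → 33%.
Line C: polystyrene → 10.2; resin in primary form → 10.2.3; general-purpose → 10.2.3.2. Scheduled 4%. Ferrule agreement on 10.1.3.3: 10.2.3.2 not covered. → 4%.
Sum: 6% + 33% + 4% = 43%.

43%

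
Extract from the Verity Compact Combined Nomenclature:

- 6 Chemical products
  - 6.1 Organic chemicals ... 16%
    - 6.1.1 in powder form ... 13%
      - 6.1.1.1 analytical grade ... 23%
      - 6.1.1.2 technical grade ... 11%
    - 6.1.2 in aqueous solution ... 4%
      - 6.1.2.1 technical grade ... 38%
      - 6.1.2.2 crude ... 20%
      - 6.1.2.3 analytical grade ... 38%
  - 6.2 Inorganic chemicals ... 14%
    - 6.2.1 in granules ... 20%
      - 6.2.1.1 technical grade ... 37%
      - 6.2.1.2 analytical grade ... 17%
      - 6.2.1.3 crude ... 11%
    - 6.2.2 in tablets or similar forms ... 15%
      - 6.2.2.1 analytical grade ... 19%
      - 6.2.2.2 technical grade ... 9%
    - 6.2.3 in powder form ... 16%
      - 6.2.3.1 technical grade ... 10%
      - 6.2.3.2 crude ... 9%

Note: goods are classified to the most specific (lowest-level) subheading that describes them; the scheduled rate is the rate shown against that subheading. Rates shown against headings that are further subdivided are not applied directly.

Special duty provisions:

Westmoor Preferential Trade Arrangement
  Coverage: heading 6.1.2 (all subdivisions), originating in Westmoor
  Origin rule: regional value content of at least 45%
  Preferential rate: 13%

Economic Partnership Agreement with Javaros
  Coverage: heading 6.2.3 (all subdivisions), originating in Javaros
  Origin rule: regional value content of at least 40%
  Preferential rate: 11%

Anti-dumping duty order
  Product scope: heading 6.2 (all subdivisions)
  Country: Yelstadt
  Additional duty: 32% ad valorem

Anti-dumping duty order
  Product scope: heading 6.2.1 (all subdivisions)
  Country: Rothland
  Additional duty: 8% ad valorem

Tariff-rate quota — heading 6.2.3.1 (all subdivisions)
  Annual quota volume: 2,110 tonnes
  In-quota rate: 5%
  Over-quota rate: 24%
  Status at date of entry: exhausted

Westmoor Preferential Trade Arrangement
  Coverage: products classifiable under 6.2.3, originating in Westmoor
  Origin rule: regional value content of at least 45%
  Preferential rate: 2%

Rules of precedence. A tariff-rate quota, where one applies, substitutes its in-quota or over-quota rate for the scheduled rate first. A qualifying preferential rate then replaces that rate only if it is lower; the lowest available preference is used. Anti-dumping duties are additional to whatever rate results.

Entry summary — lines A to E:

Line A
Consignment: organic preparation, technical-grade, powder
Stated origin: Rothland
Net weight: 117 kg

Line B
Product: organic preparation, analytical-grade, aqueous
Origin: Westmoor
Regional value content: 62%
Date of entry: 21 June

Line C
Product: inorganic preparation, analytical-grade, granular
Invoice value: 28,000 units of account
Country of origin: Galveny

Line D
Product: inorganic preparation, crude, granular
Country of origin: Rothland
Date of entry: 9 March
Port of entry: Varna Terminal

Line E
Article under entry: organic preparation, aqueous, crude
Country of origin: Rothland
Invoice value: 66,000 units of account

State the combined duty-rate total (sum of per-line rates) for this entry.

Line A: organic → 6.1; powder → 6.1.1; technical-grade → 6.1.1.2. Scheduled 11%. No special measure applies. → 11%.
Line B: organic → 6.1; aqueous → 6.1.2; analytical-grade → 6.1.2.3. Scheduled 38%. Westmoor agreement on 6.1.2: RVC ≥ 45% → 13% available; Westmoor agreement on 6.2.3: 6.1.2.3 not covered; preferential 13%. → 13%.
Line C: inorganic → 6.2; granular → 6.2.1; analytical-grade → 6.2.1.2. Scheduled 17%. No special measure applies. → 17%.
Line D: inorganic → 6.2; granular → 6.2.1; crude → 6.2.1.3. Scheduled 11%. anti-dumping (Rothland, 6.2.1): +8%; total 11% + 8% = 19%. → 19%.
Line E: organic → 6.1; aqueous → 6.1.2; crude → 6.1.2.2. Scheduled 20%. No special measure applies. → 20%.
Sum: 11% + 13% + 17% + 19% + 20% = 80%.

80%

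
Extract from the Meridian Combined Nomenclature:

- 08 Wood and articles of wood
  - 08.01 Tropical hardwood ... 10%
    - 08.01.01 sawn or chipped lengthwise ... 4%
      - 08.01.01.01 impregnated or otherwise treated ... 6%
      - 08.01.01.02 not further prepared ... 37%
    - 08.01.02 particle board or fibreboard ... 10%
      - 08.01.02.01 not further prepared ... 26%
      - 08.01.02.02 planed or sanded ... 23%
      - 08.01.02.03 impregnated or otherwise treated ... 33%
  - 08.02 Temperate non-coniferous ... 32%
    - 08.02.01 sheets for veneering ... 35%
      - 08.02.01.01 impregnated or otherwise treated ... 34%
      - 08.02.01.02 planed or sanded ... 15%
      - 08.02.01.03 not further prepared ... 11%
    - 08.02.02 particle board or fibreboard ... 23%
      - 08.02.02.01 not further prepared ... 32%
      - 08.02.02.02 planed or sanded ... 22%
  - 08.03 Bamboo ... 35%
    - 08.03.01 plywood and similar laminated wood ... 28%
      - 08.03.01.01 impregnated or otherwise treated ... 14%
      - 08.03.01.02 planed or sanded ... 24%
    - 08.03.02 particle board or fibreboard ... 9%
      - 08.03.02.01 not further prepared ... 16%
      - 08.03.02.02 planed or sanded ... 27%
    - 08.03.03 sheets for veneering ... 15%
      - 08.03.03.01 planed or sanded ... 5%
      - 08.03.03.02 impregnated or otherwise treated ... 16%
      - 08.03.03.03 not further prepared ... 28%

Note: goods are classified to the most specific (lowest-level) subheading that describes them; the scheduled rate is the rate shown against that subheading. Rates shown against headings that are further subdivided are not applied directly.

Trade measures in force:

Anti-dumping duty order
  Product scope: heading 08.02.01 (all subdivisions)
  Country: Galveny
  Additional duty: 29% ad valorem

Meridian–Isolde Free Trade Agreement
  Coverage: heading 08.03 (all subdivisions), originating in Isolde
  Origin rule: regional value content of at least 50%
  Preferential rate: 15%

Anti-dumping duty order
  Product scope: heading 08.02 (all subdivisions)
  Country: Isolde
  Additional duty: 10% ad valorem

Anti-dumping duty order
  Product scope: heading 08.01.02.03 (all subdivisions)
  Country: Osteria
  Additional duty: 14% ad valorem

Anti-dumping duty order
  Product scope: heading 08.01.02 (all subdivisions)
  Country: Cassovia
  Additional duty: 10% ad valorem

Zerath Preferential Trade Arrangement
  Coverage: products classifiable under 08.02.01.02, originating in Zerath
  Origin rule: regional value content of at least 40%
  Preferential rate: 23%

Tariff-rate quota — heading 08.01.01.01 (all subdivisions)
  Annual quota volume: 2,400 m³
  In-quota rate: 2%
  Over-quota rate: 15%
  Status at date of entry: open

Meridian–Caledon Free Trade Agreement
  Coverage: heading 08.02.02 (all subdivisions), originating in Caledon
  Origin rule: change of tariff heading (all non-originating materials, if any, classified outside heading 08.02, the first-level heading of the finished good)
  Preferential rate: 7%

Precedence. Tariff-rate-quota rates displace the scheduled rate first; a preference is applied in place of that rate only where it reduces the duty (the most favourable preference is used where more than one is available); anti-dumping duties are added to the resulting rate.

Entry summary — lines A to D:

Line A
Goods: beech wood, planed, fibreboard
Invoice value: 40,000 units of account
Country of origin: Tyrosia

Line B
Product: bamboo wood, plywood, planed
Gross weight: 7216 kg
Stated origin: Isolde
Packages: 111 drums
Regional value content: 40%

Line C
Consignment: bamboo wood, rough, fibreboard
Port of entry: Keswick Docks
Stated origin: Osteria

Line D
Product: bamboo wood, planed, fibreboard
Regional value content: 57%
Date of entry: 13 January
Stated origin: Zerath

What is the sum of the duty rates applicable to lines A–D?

89%

Line A: beech → 08.02; fibreboard → 08.02.02; planed → 08.02.02.02. Scheduled 22%. No special measure applies. → 22%.
Line B: bamboo → 08.03; plywood → 08.03.01; planed → 08.03.01.02. Scheduled 24%. Isolde agreement on 08.03: RVC < 50%. → 24%.
Line C: bamboo → 08.03; fibreboard → 08.03.02; rough → 08.03.02.01. Scheduled 16%. No special measure applies. → 16%.
Line D: bamboo → 08.03; fibreboard → 08.03.02; planed → 08.03.02.02. Scheduled 27%. Zerath agreement on 08.02.01.02: 08.03.02.02 not covered. → 27%.
Sum: 22% + 24% + 16% + 27% = 89%.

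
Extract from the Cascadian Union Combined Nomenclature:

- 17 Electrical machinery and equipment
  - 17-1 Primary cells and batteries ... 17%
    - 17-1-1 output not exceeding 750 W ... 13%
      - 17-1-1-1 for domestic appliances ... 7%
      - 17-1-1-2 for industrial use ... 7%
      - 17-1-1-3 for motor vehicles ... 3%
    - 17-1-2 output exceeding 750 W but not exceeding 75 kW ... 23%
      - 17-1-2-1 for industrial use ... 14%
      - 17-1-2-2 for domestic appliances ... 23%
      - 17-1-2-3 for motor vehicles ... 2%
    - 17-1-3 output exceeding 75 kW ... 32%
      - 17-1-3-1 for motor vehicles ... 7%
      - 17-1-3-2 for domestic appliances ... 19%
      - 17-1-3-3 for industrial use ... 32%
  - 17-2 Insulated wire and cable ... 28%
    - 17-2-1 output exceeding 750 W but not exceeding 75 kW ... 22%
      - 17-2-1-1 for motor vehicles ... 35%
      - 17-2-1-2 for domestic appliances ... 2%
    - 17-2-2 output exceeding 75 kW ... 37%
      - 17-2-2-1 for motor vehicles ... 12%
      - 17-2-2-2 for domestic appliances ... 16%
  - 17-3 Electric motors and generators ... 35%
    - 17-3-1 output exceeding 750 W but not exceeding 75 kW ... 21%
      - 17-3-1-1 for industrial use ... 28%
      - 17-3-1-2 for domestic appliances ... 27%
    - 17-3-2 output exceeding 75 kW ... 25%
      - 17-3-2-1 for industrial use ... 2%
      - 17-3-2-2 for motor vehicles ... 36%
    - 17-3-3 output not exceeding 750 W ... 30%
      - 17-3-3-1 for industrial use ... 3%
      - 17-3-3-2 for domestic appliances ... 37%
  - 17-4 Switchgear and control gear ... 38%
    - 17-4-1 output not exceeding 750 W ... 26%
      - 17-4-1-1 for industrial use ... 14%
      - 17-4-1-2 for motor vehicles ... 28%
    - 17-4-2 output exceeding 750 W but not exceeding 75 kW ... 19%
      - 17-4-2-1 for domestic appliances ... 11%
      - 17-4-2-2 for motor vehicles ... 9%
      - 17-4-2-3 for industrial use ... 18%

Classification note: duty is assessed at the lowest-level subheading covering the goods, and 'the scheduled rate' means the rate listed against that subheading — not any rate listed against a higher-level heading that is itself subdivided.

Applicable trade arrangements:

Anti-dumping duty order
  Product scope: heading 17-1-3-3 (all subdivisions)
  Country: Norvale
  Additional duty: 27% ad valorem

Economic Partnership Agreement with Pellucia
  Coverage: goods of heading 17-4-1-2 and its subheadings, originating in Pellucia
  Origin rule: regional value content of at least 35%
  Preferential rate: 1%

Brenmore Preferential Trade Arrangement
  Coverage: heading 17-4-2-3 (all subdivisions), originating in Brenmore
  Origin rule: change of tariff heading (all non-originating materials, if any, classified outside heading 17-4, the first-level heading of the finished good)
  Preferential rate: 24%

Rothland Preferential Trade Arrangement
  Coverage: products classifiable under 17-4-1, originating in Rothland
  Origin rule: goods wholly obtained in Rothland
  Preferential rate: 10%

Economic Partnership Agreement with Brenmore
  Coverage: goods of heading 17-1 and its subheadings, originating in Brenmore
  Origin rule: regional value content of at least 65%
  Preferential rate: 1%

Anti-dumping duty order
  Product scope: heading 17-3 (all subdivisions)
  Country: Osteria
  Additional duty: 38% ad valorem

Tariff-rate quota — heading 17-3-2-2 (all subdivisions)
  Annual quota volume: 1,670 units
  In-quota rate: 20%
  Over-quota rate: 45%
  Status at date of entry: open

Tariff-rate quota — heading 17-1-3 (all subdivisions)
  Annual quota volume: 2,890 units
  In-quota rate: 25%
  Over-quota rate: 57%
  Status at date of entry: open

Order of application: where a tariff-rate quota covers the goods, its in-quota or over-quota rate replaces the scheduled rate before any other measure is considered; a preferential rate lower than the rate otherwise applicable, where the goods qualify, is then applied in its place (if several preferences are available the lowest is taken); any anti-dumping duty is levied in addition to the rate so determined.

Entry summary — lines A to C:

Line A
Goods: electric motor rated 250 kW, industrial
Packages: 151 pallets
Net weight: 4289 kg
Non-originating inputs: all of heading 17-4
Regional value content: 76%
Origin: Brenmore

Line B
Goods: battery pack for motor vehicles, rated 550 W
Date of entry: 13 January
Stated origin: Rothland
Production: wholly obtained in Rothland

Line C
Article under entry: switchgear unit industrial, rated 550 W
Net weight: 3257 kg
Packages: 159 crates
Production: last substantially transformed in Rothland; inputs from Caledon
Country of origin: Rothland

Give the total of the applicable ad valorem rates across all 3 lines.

19%

Line A: electric motor → 17-3; rated 250 kW → 17-3-2; industrial → 17-3-2-1. Scheduled 2%. Brenmore agreement on 17-4-2-3: 17-3-2-1 not covered; Brenmore agreement on 17-1: 17-3-2-1 not covered. → 2%.
Line B: battery pack → 17-1; rated 550 W → 17-1-1; for motor vehicles → 17-1-1-3. Scheduled 3%. Rothland agreement on 17-4-1: 17-1-1-3 not covered. → 3%.
Line C: switchgear unit → 17-4; rated 550 W → 17-4-1; industrial → 17-4-1-1. Scheduled 14%. Rothland agreement on 17-4-1: not wholly obtained. → 14%.
Sum: 2% + 3% + 14% = 19%.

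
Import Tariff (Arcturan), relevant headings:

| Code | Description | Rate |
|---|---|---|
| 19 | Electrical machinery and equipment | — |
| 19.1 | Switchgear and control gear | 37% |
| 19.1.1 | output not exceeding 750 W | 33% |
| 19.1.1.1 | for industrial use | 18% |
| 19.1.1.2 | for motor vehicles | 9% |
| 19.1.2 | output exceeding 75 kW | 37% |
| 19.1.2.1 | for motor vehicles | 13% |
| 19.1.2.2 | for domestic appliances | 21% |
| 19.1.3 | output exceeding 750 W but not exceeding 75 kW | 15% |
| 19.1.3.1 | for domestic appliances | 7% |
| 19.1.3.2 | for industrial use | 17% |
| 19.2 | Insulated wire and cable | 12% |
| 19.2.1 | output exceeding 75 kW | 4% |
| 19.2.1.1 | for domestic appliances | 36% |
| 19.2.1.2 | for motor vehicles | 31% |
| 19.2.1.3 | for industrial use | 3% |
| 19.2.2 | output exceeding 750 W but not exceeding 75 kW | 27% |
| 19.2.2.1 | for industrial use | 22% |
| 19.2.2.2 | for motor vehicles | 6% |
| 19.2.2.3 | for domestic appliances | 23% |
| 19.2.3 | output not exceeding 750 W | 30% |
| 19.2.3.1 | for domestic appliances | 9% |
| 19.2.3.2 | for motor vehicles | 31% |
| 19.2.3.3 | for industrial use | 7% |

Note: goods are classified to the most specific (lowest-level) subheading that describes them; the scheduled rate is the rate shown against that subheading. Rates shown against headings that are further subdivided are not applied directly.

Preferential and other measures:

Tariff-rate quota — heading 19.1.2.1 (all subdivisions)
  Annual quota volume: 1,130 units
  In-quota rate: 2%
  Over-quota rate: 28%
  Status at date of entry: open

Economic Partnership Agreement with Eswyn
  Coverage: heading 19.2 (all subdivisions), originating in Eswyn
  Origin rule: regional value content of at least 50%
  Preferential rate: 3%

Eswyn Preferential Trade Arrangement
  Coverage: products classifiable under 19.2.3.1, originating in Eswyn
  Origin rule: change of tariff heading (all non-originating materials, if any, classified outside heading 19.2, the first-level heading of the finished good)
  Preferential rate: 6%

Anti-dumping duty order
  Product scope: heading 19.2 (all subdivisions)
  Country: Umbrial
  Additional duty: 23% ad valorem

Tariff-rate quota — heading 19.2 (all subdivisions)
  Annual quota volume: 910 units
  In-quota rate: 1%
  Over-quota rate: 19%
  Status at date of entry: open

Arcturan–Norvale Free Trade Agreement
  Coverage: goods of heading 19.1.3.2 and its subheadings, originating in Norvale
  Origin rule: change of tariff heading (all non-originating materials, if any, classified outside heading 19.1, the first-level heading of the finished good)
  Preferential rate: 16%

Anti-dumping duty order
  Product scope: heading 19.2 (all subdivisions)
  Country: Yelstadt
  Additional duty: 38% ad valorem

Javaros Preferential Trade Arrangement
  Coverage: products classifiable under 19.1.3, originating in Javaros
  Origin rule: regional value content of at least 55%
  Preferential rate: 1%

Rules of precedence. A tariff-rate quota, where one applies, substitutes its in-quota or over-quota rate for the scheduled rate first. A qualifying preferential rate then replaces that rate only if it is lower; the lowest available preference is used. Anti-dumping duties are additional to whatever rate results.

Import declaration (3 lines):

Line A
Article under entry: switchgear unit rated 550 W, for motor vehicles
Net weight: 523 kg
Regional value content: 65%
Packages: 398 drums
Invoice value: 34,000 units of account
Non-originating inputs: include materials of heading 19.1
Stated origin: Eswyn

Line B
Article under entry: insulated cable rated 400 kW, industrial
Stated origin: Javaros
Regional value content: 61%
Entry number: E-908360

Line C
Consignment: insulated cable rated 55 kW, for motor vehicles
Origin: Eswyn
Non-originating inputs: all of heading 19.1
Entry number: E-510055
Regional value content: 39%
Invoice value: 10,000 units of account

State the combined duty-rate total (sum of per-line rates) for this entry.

Line A: switchgear unit → 19.1; rated 550 W → 19.1.1; for motor vehicles → 19.1.1.2. Scheduled 9%. Eswyn agreement on 19.2: 19.1.1.2 not covered; Eswyn agreement on 19.2.3.1: 19.1.1.2 not covered. → 9%.
Line B: insulated cable → 19.2; rated 400 kW → 19.2.1; industrial → 19.2.1.3. Scheduled 3%. quota on 19.2 open → in-quota 1%; Javaros agreement on 19.1.3: 19.2.1.3 not covered. → 1%.
Line C: insulated cable → 19.2; rated 55 kW → 19.2.2; for motor vehicles → 19.2.2.2. Scheduled 6%. quota on 19.2 open → in-quota 1%; Eswyn agreement on 19.2: RVC < 50%; Eswyn agreement on 19.2.3.1: 19.2.2.2 not covered. → 1%.
Sum: 9% + 1% + 1% = 11%.

11%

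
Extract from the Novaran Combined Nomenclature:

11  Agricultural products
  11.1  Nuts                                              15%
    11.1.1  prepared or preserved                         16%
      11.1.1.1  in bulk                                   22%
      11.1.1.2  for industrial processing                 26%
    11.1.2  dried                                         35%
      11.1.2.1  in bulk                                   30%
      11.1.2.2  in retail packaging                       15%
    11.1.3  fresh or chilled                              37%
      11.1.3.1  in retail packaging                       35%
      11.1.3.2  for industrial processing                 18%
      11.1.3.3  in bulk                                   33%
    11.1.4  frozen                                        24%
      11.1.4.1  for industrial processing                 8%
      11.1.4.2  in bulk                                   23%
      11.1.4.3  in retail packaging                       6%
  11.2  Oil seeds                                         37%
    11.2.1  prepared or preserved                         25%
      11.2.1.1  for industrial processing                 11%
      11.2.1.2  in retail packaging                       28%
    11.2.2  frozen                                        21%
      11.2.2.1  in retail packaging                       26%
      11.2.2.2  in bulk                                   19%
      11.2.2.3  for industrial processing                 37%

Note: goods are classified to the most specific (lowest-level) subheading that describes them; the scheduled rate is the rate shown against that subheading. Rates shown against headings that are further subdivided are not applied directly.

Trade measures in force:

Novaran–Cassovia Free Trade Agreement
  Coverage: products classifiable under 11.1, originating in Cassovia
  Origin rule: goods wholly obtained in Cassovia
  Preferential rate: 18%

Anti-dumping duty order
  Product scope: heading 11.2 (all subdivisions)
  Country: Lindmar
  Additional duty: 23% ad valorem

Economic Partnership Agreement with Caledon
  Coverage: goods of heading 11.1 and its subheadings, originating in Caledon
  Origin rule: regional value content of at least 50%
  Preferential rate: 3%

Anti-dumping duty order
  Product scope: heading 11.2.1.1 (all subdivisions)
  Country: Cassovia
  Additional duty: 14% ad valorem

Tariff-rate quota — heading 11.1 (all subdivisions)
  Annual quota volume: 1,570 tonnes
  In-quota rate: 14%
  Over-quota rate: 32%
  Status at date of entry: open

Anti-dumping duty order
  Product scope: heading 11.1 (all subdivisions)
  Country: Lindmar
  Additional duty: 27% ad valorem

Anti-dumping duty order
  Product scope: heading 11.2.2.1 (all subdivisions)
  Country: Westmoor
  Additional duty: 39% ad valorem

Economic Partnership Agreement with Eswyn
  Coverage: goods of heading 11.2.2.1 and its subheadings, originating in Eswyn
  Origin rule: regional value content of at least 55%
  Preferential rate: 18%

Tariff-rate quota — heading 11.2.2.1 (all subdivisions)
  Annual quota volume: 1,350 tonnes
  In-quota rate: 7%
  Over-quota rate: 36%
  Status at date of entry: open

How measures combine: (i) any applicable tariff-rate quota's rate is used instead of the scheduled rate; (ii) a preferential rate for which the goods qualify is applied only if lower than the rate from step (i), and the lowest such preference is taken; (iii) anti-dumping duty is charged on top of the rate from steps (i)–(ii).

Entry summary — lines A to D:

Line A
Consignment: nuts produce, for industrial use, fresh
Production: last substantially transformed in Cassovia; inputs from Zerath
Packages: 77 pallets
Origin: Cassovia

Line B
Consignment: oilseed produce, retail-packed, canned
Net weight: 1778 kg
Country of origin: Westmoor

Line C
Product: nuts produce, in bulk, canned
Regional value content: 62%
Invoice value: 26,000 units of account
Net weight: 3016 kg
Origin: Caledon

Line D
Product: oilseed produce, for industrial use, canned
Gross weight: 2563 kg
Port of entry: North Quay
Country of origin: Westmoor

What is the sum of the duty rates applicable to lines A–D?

Line A: nuts → 11.1; fresh → 11.1.3; for industrial use → 11.1.3.2. Scheduled 18%. quota on 11.1 open → in-quota 14%; Cassovia agreement on 11.1: not wholly obtained. → 14%.
Line B: oilseed → 11.2; canned → 11.2.1; retail-packed → 11.2.1.2. Scheduled 28%. No special measure applies. → 28%.
Line C: nuts → 11.1; canned → 11.1.1; in bulk → 11.1.1.1. Scheduled 22%. quota on 11.1 open → in-quota 14%; Caledon agreement on 11.1: RVC ≥ 50% → 3% available; preferential 3%. → 3%.
Line D: oilseed → 11.2; canned → 11.2.1; for industrial use → 11.2.1.1. Scheduled 11%. No special measure applies. → 11%.
Sum: 14% + 28% + 3% + 11% = 56%.

56%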